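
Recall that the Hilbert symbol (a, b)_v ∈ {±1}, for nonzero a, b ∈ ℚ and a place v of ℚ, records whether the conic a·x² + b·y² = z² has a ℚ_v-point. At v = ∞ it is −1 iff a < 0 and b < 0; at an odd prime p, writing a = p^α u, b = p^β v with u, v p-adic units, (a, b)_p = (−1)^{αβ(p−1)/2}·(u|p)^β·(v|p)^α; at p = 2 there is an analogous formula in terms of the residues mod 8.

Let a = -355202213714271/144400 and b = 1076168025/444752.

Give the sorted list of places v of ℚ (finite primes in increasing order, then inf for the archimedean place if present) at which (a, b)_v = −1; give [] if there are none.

(a, b) ≡ (-231, 77) mod (ℚ^×)²; places V = {2, 3, 5, 7, 11, 19, ∞}.
(a,b)_2: α=-4, β=-4; u≡1, v≡5 (mod 8); ε(u)ε(v)=0·0, αω(v)=-4·1, βω(u)=-4·0; sum ≡ 0  ⇒  +1.
(a,b)_5: α=-2, u≡4; β=2, v≡3 (mod 5); (4|5)=+1, (3|5)=-1; sign (−1)^0·+1^2·-1^-2 = +1.
(a,b)_∞: sgn(-231)=−, sgn(77)=+, so +1.
(a,b)_7: α=3, u≡2; β=-1, v≡4 (mod 7); (2|7)=+1, (4|7)=+1; sign (−1)^1·+1^-1·+1^3 = -1.
(a,b)_19: α=-2, u≡6; β=-2, v≡4 (mod 19); (6|19)=+1, (4|19)=+1; sign (−1)^0·+1^-2·+1^-2 = +1.
(a,b)_11: α=1, u≡4; β=-1, v≡6 (mod 11); (4|11)=+1, (6|11)=-1; sign (−1)^1·+1^-1·-1^1 = +1.
(a,b)_3: α=23, u≡1; β=16, v≡2 (mod 3); (1|3)=+1, (2|3)=-1; sign (−1)^0·+1^16·-1^23 = -1.
Ram(-231, 77) = {3, 7}; no ℚ_3-point on the conic.

[3, 7]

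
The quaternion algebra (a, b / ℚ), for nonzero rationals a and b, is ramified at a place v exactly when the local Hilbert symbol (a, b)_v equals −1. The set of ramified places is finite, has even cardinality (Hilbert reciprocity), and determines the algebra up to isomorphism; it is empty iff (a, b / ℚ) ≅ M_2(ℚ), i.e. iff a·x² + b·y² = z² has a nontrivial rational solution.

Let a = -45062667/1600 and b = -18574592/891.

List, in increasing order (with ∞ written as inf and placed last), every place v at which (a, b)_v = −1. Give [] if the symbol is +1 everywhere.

[11, 13, 43, inf]

Mod squares: a ≡ -29627, b ≡ -583. Check v ∈ {∞, 2, 3, 5, 11, 13, 37, 43, 53}.
v=3: a=3^2·(≡1), b=3^-4·(≡2) mod 3; (1|3)=+1, (2|3)=-1; (−1)^{2·-4·1}·(+1)^-4·(-1)^2 = +1.
v=11: a=11^0·(≡2), b=11^-1·(≡2) mod 11; (2|11)=-1, (2|11)=-1; (−1)^{0·-1·5}·(-1)^-1·(-1)^0 = -1.
v=∞: -29627 < 0 and -583 < 0  ⇒  (a,b)_∞ = -1.
v=37: a=37^0·(≡25), b=37^2·(≡16) mod 37; (25|37)=+1, (16|37)=+1; (−1)^{0·2·18}·(+1)^2·(+1)^0 = +1.
v=53: a=53^1·(≡4), b=53^1·(≡24) mod 53; (4|53)=+1, (24|53)=+1; (−1)^{1·1·26}·(+1)^1·(+1)^1 = +1.
v=5: a=5^-2·(≡2), b=5^0·(≡3) mod 5; (2|5)=-1, (3|5)=-1; (−1)^{-2·0·2}·(-1)^0·(-1)^-2 = +1.
v=2: v_2(a)=-6, v_2(b)=8; units ≡ 5, 1 (mod 8); ε·ε+αω+βω = 0·0+-6·0+8·1 ≡ 0  ⇒  (a,b)_2 = +1.
v=13: a=13^3·(≡3), b=13^0·(≡6) mod 13; (3|13)=+1, (6|13)=-1; (−1)^{3·0·6}·(+1)^0·(-1)^3 = -1.
v=43: a=43^1·(≡3), b=43^0·(≡26) mod 43; (3|43)=-1, (26|43)=-1; (−1)^{1·0·21}·(-1)^0·(-1)^1 = -1.
(-29627, -583 / ℚ) ramifies at {11, 13, 43, ∞}: a division algebra.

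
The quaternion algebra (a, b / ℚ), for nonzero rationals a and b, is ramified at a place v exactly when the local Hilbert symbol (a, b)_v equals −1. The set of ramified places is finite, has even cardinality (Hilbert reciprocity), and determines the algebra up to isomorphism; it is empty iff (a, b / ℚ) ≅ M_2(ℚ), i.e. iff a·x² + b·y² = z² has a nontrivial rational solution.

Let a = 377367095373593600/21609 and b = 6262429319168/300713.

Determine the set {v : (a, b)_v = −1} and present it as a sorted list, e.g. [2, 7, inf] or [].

Mod squares: a ≡ 501239, b ≡ 839086. Check v ∈ {∞, 2, 3, 5, 7, 11, 17, 19, 23, 29, 31, 37}.
v=∞: 501239 > 0 and 839086 > 0  ⇒  (a,b)_∞ = +1.
v=29: a=29^2·(≡19), b=29^1·(≡8) mod 29; (19|29)=-1, (8|29)=-1; (−1)^{2·1·14}·(-1)^1·(-1)^2 = -1.
v=5: a=5^2·(≡1), b=5^0·(≡1) mod 5; (1|5)=+1, (1|5)=+1; (−1)^{2·0·2}·(+1)^0·(+1)^2 = +1.
v=11: a=11^2·(≡7), b=11^2·(≡2) mod 11; (7|11)=-1, (2|11)=-1; (−1)^{2·2·5}·(-1)^2·(-1)^2 = +1.
v=31: a=31^1·(≡1), b=31^0·(≡1) mod 31; (1|31)=+1, (1|31)=+1; (−1)^{1·0·15}·(+1)^0·(+1)^1 = +1.
v=23: a=23^1·(≡2), b=23^1·(≡2) mod 23; (2|23)=+1, (2|23)=+1; (−1)^{1·1·11}·(+1)^1·(+1)^1 = -1.
v=3: a=3^-2·(≡2), b=3^0·(≡1) mod 3; (2|3)=-1, (1|3)=+1; (−1)^{-2·0·1}·(-1)^0·(+1)^-2 = +1.
v=17: a=17^2·(≡11), b=17^-1·(≡6) mod 17; (11|17)=-1, (6|17)=-1; (−1)^{2·-1·8}·(-1)^-1·(-1)^2 = -1.
v=19: a=19^1·(≡7), b=19^-2·(≡12) mod 19; (7|19)=+1, (12|19)=-1; (−1)^{1·-2·9}·(+1)^-2·(-1)^1 = -1.
v=2: v_2(a)=10, v_2(b)=21; units ≡ 7, 7 (mod 8); ε·ε+αω+βω = 1·1+10·0+21·0 ≡ 1  ⇒  (a,b)_2 = -1.
v=37: a=37^1·(≡23), b=37^1·(≡26) mod 37; (23|37)=-1, (26|37)=+1; (−1)^{1·1·18}·(-1)^1·(+1)^1 = -1.
v=7: a=7^-4·(≡1), b=7^-2·(≡3) mod 7; (1|7)=+1, (3|7)=-1; (−1)^{-4·-2·3}·(+1)^-2·(-1)^-4 = +1.
|Ram(501239, 839086)| = 6, even; anisotropic at {2, 17, 19, 23, 29, 37}.

[2, 17, 19, 23, 29, 37]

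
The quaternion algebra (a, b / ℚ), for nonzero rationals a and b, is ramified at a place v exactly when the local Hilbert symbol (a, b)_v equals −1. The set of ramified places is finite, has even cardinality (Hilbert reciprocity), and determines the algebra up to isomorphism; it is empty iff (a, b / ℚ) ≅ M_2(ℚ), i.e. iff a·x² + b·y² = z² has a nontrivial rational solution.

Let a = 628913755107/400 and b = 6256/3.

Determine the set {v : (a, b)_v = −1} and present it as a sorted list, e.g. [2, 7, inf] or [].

Mod squares: a ≡ 627, b ≡ 1173. Check v ∈ {∞, 2, 3, 5, 11, 17, 19, 23}.
v=5: a=5^-2·(≡2), b=5^0·(≡2) mod 5; (2|5)=-1, (2|5)=-1; (−1)^{-2·0·2}·(-1)^0·(-1)^-2 = +1.
v=3: a=3^9·(≡2), b=3^-1·(≡1) mod 3; (2|3)=-1, (1|3)=+1; (−1)^{9·-1·1}·(-1)^-1·(+1)^9 = +1.
v=11: a=11^1·(≡2), b=11^0·(≡10) mod 11; (2|11)=-1, (10|11)=-1; (−1)^{1·0·5}·(-1)^0·(-1)^1 = -1.
v=∞: 627 > 0 and 1173 > 0  ⇒  (a,b)_∞ = +1.
v=2: v_2(a)=-4, v_2(b)=4; units ≡ 3, 5 (mod 8); ε·ε+αω+βω = 1·0+-4·1+4·1 ≡ 0  ⇒  (a,b)_2 = +1.
v=23: a=23^2·(≡6), b=23^1·(≡14) mod 23; (6|23)=+1, (14|23)=-1; (−1)^{2·1·11}·(+1)^1·(-1)^2 = +1.
v=19: a=19^1·(≡18), b=19^0·(≡8) mod 19; (18|19)=-1, (8|19)=-1; (−1)^{1·0·9}·(-1)^0·(-1)^1 = -1.
v=17: a=17^2·(≡8), b=17^1·(≡15) mod 17; (8|17)=+1, (15|17)=+1; (−1)^{2·1·8}·(+1)^1·(+1)^2 = +1.
|Ram(627, 1173)| = 2, even; anisotropic at {11, 19}.

[11, 19]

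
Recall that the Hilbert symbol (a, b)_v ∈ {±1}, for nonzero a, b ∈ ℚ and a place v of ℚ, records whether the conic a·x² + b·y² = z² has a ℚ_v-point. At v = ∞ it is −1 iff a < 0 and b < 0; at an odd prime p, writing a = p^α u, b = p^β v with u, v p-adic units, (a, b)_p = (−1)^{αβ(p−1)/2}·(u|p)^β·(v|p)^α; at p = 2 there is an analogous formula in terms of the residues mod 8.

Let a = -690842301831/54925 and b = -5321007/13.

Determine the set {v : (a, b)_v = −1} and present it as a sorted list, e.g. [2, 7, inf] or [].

[13, 19, 37, inf]

Mod squares: a ≡ -7163, b ≡ -9139. Check v ∈ {∞, 2, 3, 5, 11, 13, 19, 29, 37}.
v=19: a=19^1·(≡18), b=19^1·(≡2) mod 19; (18|19)=-1, (2|19)=-1; (−1)^{1·1·9}·(-1)^1·(-1)^1 = -1.
v=∞: -7163 < 0 and -9139 < 0  ⇒  (a,b)_∞ = -1.
v=37: a=37^2·(≡32), b=37^1·(≡12) mod 37; (32|37)=-1, (12|37)=+1; (−1)^{2·1·18}·(-1)^1·(+1)^2 = -1.
v=29: a=29^3·(≡26), b=29^2·(≡13) mod 29; (26|29)=-1, (13|29)=+1; (−1)^{3·2·14}·(-1)^2·(+1)^3 = +1.
v=11: a=11^2·(≡3), b=11^0·(≡6) mod 11; (3|11)=+1, (6|11)=-1; (−1)^{2·0·5}·(+1)^0·(-1)^2 = +1.
v=5: a=5^-2·(≡2), b=5^0·(≡1) mod 5; (2|5)=-1, (1|5)=+1; (−1)^{-2·0·2}·(-1)^0·(+1)^-2 = +1.
v=13: a=13^-3·(≡6), b=13^-1·(≡10) mod 13; (6|13)=-1, (10|13)=+1; (−1)^{-3·-1·6}·(-1)^-1·(+1)^-3 = -1.
v=3: a=3^2·(≡1), b=3^2·(≡2) mod 3; (1|3)=+1, (2|3)=-1; (−1)^{2·2·1}·(+1)^2·(-1)^2 = +1.
v=2: v_2(a)=0, v_2(b)=0; units ≡ 5, 5 (mod 8); ε·ε+αω+βω = 0·0+0·1+0·1 ≡ 0  ⇒  (a,b)_2 = +1.
|Ram(-7163, -9139)| = 4, even; anisotropic at {13, 19, 37, ∞}.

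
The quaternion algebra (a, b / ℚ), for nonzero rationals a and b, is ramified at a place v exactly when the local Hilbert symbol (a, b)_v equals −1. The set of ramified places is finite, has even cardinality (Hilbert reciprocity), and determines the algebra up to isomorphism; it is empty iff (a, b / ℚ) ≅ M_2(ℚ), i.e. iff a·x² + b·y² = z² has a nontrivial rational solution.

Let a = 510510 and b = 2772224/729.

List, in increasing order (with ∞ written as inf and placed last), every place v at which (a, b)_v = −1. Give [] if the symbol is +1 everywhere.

Mod squares: a ≡ 510510, b ≡ 221. Check v ∈ {∞, 2, 3, 5, 7, 11, 13, 17}.
v=∞: 510510 > 0 and 221 > 0  ⇒  (a,b)_∞ = +1.
v=17: a=17^1·(≡8), b=17^1·(≡13) mod 17; (8|17)=+1, (13|17)=+1; (−1)^{1·1·8}·(+1)^1·(+1)^1 = +1.
v=5: a=5^1·(≡2), b=5^0·(≡1) mod 5; (2|5)=-1, (1|5)=+1; (−1)^{1·0·2}·(-1)^0·(+1)^1 = +1.
v=13: a=13^1·(≡10), b=13^1·(≡9) mod 13; (10|13)=+1, (9|13)=+1; (−1)^{1·1·6}·(+1)^1·(+1)^1 = +1.
v=7: a=7^1·(≡4), b=7^2·(≡2) mod 7; (4|7)=+1, (2|7)=+1; (−1)^{1·2·3}·(+1)^2·(+1)^1 = +1.
v=2: v_2(a)=1, v_2(b)=8; units ≡ 7, 5 (mod 8); ε·ε+αω+βω = 1·0+1·1+8·0 ≡ 1  ⇒  (a,b)_2 = -1.
v=3: a=3^1·(≡1), b=3^-6·(≡2) mod 3; (1|3)=+1, (2|3)=-1; (−1)^{1·-6·1}·(+1)^-6·(-1)^1 = -1.
v=11: a=11^1·(≡1), b=11^0·(≡5) mod 11; (1|11)=+1, (5|11)=+1; (−1)^{1·0·5}·(+1)^0·(+1)^1 = +1.
|Ram(510510, 221)| = 2, even; anisotropic at {2, 3}.

[2, 3]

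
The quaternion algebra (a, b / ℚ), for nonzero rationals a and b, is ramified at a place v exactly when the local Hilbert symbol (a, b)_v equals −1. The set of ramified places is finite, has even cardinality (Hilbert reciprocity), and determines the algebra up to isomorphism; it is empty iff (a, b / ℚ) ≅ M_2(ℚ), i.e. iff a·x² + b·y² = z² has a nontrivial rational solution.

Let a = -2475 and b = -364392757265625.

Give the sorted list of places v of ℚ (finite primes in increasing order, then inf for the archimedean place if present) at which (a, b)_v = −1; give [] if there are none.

(a, b) ≡ (-11, -2185) mod (ℚ^×)²; places V = {2, 3, 5, 11, 19, 23, ∞}.
(a,b)_23: α=0, u≡9; β=1, v≡22 (mod 23); (9|23)=+1, (22|23)=-1; sign (−1)^0·+1^1·-1^0 = +1.
(a,b)_3: α=2, u≡1; β=6, v≡2 (mod 3); (1|3)=+1, (2|3)=-1; sign (−1)^0·+1^6·-1^2 = +1.
(a,b)_2: α=0, β=0; u≡5, v≡7 (mod 8); ε(u)ε(v)=0·1, αω(v)=0·0, βω(u)=0·1; sum ≡ 0  ⇒  +1.
(a,b)_5: α=2, u≡1; β=7, v≡2 (mod 5); (1|5)=+1, (2|5)=-1; sign (−1)^0·+1^7·-1^2 = +1.
(a,b)_∞: sgn(-11)=−, sgn(-2185)=−, so -1.
(a,b)_11: α=1, u≡6; β=4, v≡5 (mod 11); (6|11)=-1, (5|11)=+1; sign (−1)^0·-1^4·+1^1 = +1.
(a,b)_19: α=0, u≡14; β=1, v≡12 (mod 19); (14|19)=-1, (12|19)=-1; sign (−1)^0·-1^1·-1^0 = -1.
Ram(-11, -2185) = {19, ∞}; no ℚ_19-point on the conic.

[19, inf]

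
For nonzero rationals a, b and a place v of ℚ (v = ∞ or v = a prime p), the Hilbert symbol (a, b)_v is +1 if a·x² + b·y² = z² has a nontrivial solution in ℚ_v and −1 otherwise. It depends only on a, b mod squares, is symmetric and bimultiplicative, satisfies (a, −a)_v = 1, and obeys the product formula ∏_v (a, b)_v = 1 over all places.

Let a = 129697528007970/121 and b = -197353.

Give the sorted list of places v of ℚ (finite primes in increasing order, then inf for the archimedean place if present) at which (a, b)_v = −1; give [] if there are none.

[5, 13, 37, 47]

Mod squares: a ≡ 370, b ≡ -197353. Check v ∈ {∞, 2, 3, 5, 11, 13, 17, 19, 37, 47}.
v=17: a=17^2·(≡13), b=17^1·(≡2) mod 17; (13|17)=+1, (2|17)=+1; (−1)^{2·1·8}·(+1)^1·(+1)^2 = +1.
v=5: a=5^1·(≡4), b=5^0·(≡2) mod 5; (4|5)=+1, (2|5)=-1; (−1)^{1·0·2}·(+1)^0·(-1)^1 = -1.
v=19: a=19^2·(≡4), b=19^1·(≡6) mod 19; (4|19)=+1, (6|19)=+1; (−1)^{2·1·9}·(+1)^1·(+1)^2 = +1.
v=2: v_2(a)=1, v_2(b)=0; units ≡ 1, 7 (mod 8); ε·ε+αω+βω = 0·1+1·0+0·0 ≡ 0  ⇒  (a,b)_2 = +1.
v=3: a=3^2·(≡1), b=3^0·(≡2) mod 3; (1|3)=+1, (2|3)=-1; (−1)^{2·0·1}·(+1)^0·(-1)^2 = +1.
v=11: a=11^-2·(≡10), b=11^0·(≡9) mod 11; (10|11)=-1, (9|11)=+1; (−1)^{-2·0·5}·(-1)^0·(+1)^-2 = +1.
v=37: a=37^1·(≡3), b=37^0·(≡5) mod 37; (3|37)=+1, (5|37)=-1; (−1)^{1·0·18}·(+1)^0·(-1)^1 = -1.
v=47: a=47^2·(≡5), b=47^1·(≡31) mod 47; (5|47)=-1, (31|47)=-1; (−1)^{2·1·23}·(-1)^1·(-1)^2 = -1.
v=13: a=13^2·(≡11), b=13^1·(≡3) mod 13; (11|13)=-1, (3|13)=+1; (−1)^{2·1·6}·(-1)^1·(+1)^2 = -1.
v=∞: 370 > 0 and -197353 < 0  ⇒  (a,b)_∞ = +1.
Ram(370, -197353) = {5, 13, 37, 47}; no ℚ_5-point on the conic.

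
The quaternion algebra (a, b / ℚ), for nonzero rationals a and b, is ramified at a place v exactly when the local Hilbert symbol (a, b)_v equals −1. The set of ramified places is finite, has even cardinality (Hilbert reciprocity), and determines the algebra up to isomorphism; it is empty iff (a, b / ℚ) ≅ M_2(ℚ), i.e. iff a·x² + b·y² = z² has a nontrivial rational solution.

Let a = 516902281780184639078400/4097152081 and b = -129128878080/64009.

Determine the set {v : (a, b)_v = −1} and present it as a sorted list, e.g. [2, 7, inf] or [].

[2, 31]

(a, b) ≡ (31, -5) mod (ℚ^×)²; places V = {2, 3, 5, 11, 23, 31, ∞}.
(a,b)_5: α=2, u≡1; β=1, v≡1 (mod 5); (1|5)=+1, (1|5)=+1; sign (−1)^0·+1^1·+1^2 = +1.
(a,b)_2: α=24, β=12; u≡7, v≡3 (mod 8); ε(u)ε(v)=1·1, αω(v)=24·1, βω(u)=12·0; sum ≡ 1  ⇒  -1.
(a,b)_23: α=-4, u≡13; β=-2, v≡4 (mod 23); (13|23)=+1, (4|23)=+1; sign (−1)^0·+1^-2·+1^-4 = +1.
(a,b)_∞: sgn(31)=+, sgn(-5)=−, so +1.
(a,b)_11: α=-4, u≡1; β=-2, v≡7 (mod 11); (1|11)=+1, (7|11)=-1; sign (−1)^0·+1^-2·-1^-4 = +1.
(a,b)_31: α=5, u≡8; β=2, v≡15 (mod 31); (8|31)=+1, (15|31)=-1; sign (−1)^0·+1^2·-1^5 = -1.
(a,b)_3: α=16, u≡1; β=8, v≡1 (mod 3); (1|3)=+1, (1|3)=+1; sign (−1)^0·+1^8·+1^16 = +1.
(31, -5 / ℚ) ramifies at {2, 31}: a division algebra.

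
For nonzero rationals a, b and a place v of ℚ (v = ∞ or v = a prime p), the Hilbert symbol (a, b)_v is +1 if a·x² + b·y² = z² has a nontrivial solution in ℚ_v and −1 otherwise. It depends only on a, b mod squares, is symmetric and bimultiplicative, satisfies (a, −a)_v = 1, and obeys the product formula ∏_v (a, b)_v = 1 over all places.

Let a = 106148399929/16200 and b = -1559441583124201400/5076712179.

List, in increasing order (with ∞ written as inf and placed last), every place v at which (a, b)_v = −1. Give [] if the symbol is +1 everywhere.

[2, 11, 13, 23]

Mod squares: a ≡ 6578, b ≡ -5434. Check v ∈ {∞, 2, 3, 5, 7, 11, 13, 19, 23, 31, 43}.
v=23: a=23^3·(≡11), b=23^4·(≡7) mod 23; (11|23)=-1, (7|23)=-1; (−1)^{3·4·11}·(-1)^4·(-1)^3 = -1.
v=43: a=43^0·(≡7), b=43^2·(≡30) mod 43; (7|43)=-1, (30|43)=-1; (−1)^{0·2·21}·(-1)^2·(-1)^0 = +1.
v=31: a=31^0·(≡21), b=31^-2·(≡29) mod 31; (21|31)=-1, (29|31)=-1; (−1)^{0·-2·15}·(-1)^-2·(-1)^0 = +1.
v=2: v_2(a)=-3, v_2(b)=3; units ≡ 1, 3 (mod 8); ε·ε+αω+βω = 0·1+-3·1+3·0 ≡ 1  ⇒  (a,b)_2 = -1.
v=11: a=11^1·(≡9), b=11^-3·(≡1) mod 11; (9|11)=+1, (1|11)=+1; (−1)^{1·-3·5}·(+1)^-3·(+1)^1 = -1.
v=7: a=7^0·(≡6), b=7^-2·(≡6) mod 7; (6|7)=-1, (6|7)=-1; (−1)^{0·-2·3}·(-1)^-2·(-1)^0 = +1.
v=13: a=13^3·(≡10), b=13^3·(≡5) mod 13; (10|13)=+1, (5|13)=-1; (−1)^{3·3·6}·(+1)^3·(-1)^3 = -1.
v=3: a=3^-4·(≡2), b=3^-4·(≡2) mod 3; (2|3)=-1, (2|3)=-1; (−1)^{-4·-4·1}·(-1)^-4·(-1)^-4 = +1.
v=19: a=19^2·(≡1), b=19^3·(≡13) mod 19; (1|19)=+1, (13|19)=-1; (−1)^{2·3·9}·(+1)^3·(-1)^2 = +1.
v=∞: 6578 > 0 and -5434 < 0  ⇒  (a,b)_∞ = +1.
v=5: a=5^-2·(≡3), b=5^2·(≡1) mod 5; (3|5)=-1, (1|5)=+1; (−1)^{-2·2·2}·(-1)^2·(+1)^-2 = +1.
(6578, -5434 / ℚ) ramifies at {2, 11, 13, 23}: a division algebra.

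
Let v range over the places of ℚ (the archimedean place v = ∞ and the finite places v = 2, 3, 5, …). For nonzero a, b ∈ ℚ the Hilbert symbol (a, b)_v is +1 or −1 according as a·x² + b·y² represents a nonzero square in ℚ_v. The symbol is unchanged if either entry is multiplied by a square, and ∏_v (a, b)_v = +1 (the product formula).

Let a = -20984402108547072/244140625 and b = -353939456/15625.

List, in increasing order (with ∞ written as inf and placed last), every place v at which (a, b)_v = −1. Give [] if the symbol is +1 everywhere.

Mod squares: a ≡ -17, b ≡ -299. Check v ∈ {∞, 2, 3, 5, 13, 17, 23}.
v=23: a=23^2·(≡1), b=23^1·(≡21) mod 23; (1|23)=+1, (21|23)=-1; (−1)^{2·1·11}·(+1)^1·(-1)^2 = +1.
v=5: a=5^-12·(≡3), b=5^-6·(≡4) mod 5; (3|5)=-1, (4|5)=+1; (−1)^{-12·-6·2}·(-1)^-6·(+1)^-12 = +1.
v=17: a=17^3·(≡16), b=17^2·(≡5) mod 17; (16|17)=+1, (5|17)=-1; (−1)^{3·2·8}·(+1)^2·(-1)^3 = -1.
v=13: a=13^2·(≡1), b=13^1·(≡4) mod 13; (1|13)=+1, (4|13)=+1; (−1)^{2·1·6}·(+1)^1·(+1)^2 = +1.
v=∞: -17 < 0 and -299 < 0  ⇒  (a,b)_∞ = -1.
v=3: a=3^6·(≡1), b=3^0·(≡1) mod 3; (1|3)=+1, (1|3)=+1; (−1)^{6·0·1}·(+1)^0·(+1)^6 = +1.
v=2: v_2(a)=16, v_2(b)=12; units ≡ 7, 5 (mod 8); ε·ε+αω+βω = 1·0+16·1+12·0 ≡ 0  ⇒  (a,b)_2 = +1.
(-17, -299 / ℚ) ramifies at {17, ∞}: a division algebra.

[17, inf]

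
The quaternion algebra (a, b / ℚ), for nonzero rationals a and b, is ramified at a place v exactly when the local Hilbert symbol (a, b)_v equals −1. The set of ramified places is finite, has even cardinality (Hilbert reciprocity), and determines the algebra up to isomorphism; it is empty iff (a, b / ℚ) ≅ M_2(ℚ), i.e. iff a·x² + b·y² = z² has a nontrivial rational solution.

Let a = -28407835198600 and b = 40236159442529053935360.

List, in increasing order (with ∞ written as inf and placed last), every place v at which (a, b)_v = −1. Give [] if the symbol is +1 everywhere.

[2, 3, 31, 43]

(a, b) ≡ (-946, 259935) mod (ℚ^×)²; places V = {2, 3, 5, 11, 13, 31, 43, ∞}.
(a,b)_2: α=3, β=8; u≡7, v≡7 (mod 8); ε(u)ε(v)=1·1, αω(v)=3·0, βω(u)=8·0; sum ≡ 1  ⇒  -1.
(a,b)_13: α=2, u≡10; β=3, v≡9 (mod 13); (10|13)=+1, (9|13)=+1; sign (−1)^0·+1^3·+1^2 = +1.
(a,b)_5: α=2, u≡1; β=1, v≡2 (mod 5); (1|5)=+1, (2|5)=-1; sign (−1)^0·+1^1·-1^2 = +1.
(a,b)_3: α=0, u≡2; β=3, v≡2 (mod 3); (2|3)=-1, (2|3)=-1; sign (−1)^0·-1^3·-1^0 = -1.
(a,b)_43: α=3, u≡14; β=5, v≡24 (mod 43); (14|43)=+1, (24|43)=+1; sign (−1)^1·+1^5·+1^3 = -1.
(a,b)_∞: sgn(-946)=−, sgn(259935)=+, so +1.
(a,b)_11: α=1, u≡10; β=2, v≡4 (mod 11); (10|11)=-1, (4|11)=+1; sign (−1)^0·-1^2·+1^1 = +1.
(a,b)_31: α=2, u≡12; β=3, v≡21 (mod 31); (12|31)=-1, (21|31)=-1; sign (−1)^0·-1^3·-1^2 = -1.
|Ram(-946, 259935)| = 4, even; anisotropic at {2, 3, 31, 43}.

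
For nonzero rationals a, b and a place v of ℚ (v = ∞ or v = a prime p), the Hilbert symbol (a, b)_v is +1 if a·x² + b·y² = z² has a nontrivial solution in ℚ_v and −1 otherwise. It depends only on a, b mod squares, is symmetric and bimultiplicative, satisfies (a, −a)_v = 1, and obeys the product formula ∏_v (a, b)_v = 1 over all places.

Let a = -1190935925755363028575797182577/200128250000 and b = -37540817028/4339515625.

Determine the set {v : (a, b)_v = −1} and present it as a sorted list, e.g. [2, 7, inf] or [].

[2, 13, 17, 23, 29, inf]

Mod squares: a ≡ -2459780609, b ≡ -7337. Check v ∈ {∞, 2, 3, 5, 7, 11, 13, 17, 23, 29, 31, 37, 41}.
v=17: a=17^-1·(≡10), b=17^-2·(≡7) mod 17; (10|17)=-1, (7|17)=-1; (−1)^{-1·-2·8}·(-1)^-2·(-1)^-1 = -1.
v=13: a=13^5·(≡5), b=13^2·(≡6) mod 13; (5|13)=-1, (6|13)=-1; (−1)^{5·2·6}·(-1)^2·(-1)^5 = -1.
v=3: a=3^2·(≡1), b=3^2·(≡1) mod 3; (1|3)=+1, (1|3)=+1; (−1)^{2·2·1}·(+1)^2·(+1)^2 = +1.
v=29: a=29^9·(≡23), b=29^3·(≡27) mod 29; (23|29)=+1, (27|29)=-1; (−1)^{9·3·14}·(+1)^3·(-1)^9 = -1.
v=2: v_2(a)=-4, v_2(b)=2; units ≡ 7, 7 (mod 8); ε·ε+αω+βω = 1·1+-4·0+2·0 ≡ 1  ⇒  (a,b)_2 = -1.
v=37: a=37^1·(≡16), b=37^0·(≡7) mod 37; (16|37)=+1, (7|37)=+1; (−1)^{1·0·18}·(+1)^0·(+1)^1 = +1.
v=41: a=41^1·(≡21), b=41^0·(≡32) mod 41; (21|41)=+1, (32|41)=+1; (−1)^{1·0·20}·(+1)^0·(+1)^1 = +1.
v=∞: -2459780609 < 0 and -7337 < 0  ⇒  (a,b)_∞ = -1.
v=11: a=11^3·(≡2), b=11^1·(≡4) mod 11; (2|11)=-1, (4|11)=+1; (−1)^{3·1·5}·(-1)^1·(+1)^3 = +1.
v=23: a=23^3·(≡1), b=23^1·(≡6) mod 23; (1|23)=+1, (6|23)=+1; (−1)^{3·1·11}·(+1)^1·(+1)^3 = -1.
v=7: a=7^-2·(≡2), b=7^0·(≡5) mod 7; (2|7)=+1, (5|7)=-1; (−1)^{-2·0·3}·(+1)^0·(-1)^-2 = +1.
v=5: a=5^-6·(≡1), b=5^-6·(≡3) mod 5; (1|5)=+1, (3|5)=-1; (−1)^{-6·-6·2}·(+1)^-6·(-1)^-6 = +1.
v=31: a=31^-2·(≡27), b=31^-2·(≡1) mod 31; (27|31)=-1, (1|31)=+1; (−1)^{-2·-2·15}·(-1)^-2·(+1)^-2 = +1.
(-2459780609, -7337 / ℚ) ramifies at {2, 13, 17, 23, 29, ∞}: a division algebra.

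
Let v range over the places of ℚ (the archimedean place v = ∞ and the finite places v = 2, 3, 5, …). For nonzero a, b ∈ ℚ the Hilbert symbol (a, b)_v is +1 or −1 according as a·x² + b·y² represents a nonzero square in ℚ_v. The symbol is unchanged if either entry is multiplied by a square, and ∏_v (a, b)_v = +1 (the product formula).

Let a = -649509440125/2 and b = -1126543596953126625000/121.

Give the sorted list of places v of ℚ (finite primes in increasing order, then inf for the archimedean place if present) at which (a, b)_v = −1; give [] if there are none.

[2, 7, 23, inf]

Mod squares: a ≡ -1610, b ≡ -266. Check v ∈ {∞, 2, 3, 5, 7, 11, 13, 19, 23}.
v=11: a=11^0·(≡2), b=11^-2·(≡9) mod 11; (2|11)=-1, (9|11)=+1; (−1)^{0·-2·5}·(-1)^-2·(+1)^0 = +1.
v=3: a=3^0·(≡1), b=3^4·(≡1) mod 3; (1|3)=+1, (1|3)=+1; (−1)^{0·4·1}·(+1)^4·(+1)^0 = +1.
v=23: a=23^3·(≡5), b=23^4·(≡5) mod 23; (5|23)=-1, (5|23)=-1; (−1)^{3·4·11}·(-1)^4·(-1)^3 = -1.
v=5: a=5^3·(≡2), b=5^6·(≡1) mod 5; (2|5)=-1, (1|5)=+1; (−1)^{3·6·2}·(-1)^6·(+1)^3 = +1.
v=2: v_2(a)=-1, v_2(b)=3; units ≡ 3, 3 (mod 8); ε·ε+αω+βω = 1·1+-1·1+3·1 ≡ 1  ⇒  (a,b)_2 = -1.
v=∞: -1610 < 0 and -266 < 0  ⇒  (a,b)_∞ = -1.
v=7: a=7^1·(≡2), b=7^3·(≡4) mod 7; (2|7)=+1, (4|7)=+1; (−1)^{1·3·3}·(+1)^3·(+1)^1 = -1.
v=13: a=13^2·(≡7), b=13^2·(≡5) mod 13; (7|13)=-1, (5|13)=-1; (−1)^{2·2·6}·(-1)^2·(-1)^2 = +1.
v=19: a=19^2·(≡7), b=19^3·(≡17) mod 19; (7|19)=+1, (17|19)=+1; (−1)^{2·3·9}·(+1)^3·(+1)^2 = +1.
|Ram(-1610, -266)| = 4, even; anisotropic at {2, 7, 23, ∞}.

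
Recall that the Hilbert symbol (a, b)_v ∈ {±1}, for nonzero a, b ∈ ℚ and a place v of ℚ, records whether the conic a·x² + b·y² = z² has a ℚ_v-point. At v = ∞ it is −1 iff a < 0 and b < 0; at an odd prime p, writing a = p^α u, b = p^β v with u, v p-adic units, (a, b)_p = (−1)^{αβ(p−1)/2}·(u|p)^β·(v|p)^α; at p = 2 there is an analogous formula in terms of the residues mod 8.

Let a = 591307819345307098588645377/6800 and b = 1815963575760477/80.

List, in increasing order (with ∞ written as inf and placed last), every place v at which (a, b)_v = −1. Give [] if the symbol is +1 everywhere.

(a, b) ≡ (561, 4785) mod (ℚ^×)²; places V = {2, 3, 5, 11, 13, 17, 19, 29, ∞}.
(a,b)_19: α=4, u≡2; β=2, v≡11 (mod 19); (2|19)=-1, (11|19)=+1; sign (−1)^0·-1^2·+1^4 = +1.
(a,b)_17: α=-1, u≡1; β=0, v≡4 (mod 17); (1|17)=+1, (4|17)=+1; sign (−1)^0·+1^0·+1^-1 = +1.
(a,b)_3: α=5, u≡1; β=3, v≡2 (mod 3); (1|3)=+1, (2|3)=-1; sign (−1)^1·+1^3·-1^5 = +1.
(a,b)_5: α=-2, u≡1; β=-1, v≡2 (mod 5); (1|5)=+1, (2|5)=-1; sign (−1)^0·+1^-1·-1^-2 = +1.
(a,b)_∞: sgn(561)=+, sgn(4785)=+, so +1.
(a,b)_29: α=2, u≡21; β=1, v≡5 (mod 29); (21|29)=-1, (5|29)=+1; sign (−1)^0·-1^1·+1^2 = -1.
(a,b)_11: α=5, u≡10; β=3, v≡10 (mod 11); (10|11)=-1, (10|11)=-1; sign (−1)^1·-1^3·-1^5 = -1.
(a,b)_13: α=10, u≡7; β=6, v≡10 (mod 13); (7|13)=-1, (10|13)=+1; sign (−1)^0·-1^6·+1^10 = +1.
(a,b)_2: α=-4, β=-4; u≡1, v≡1 (mod 8); ε(u)ε(v)=0·0, αω(v)=-4·0, βω(u)=-4·0; sum ≡ 0  ⇒  +1.
Ram(561, 4785) = {11, 29}; no ℚ_11-point on the conic.

[11, 29]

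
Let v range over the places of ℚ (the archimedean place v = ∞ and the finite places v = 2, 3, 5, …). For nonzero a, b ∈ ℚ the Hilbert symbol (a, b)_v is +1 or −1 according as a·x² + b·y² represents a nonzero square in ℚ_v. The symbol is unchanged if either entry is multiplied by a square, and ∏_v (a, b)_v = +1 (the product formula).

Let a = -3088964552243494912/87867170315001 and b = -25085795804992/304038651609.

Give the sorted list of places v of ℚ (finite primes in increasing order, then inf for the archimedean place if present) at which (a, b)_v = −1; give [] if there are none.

(a, b) ≡ (-37, -13) mod (ℚ^×)²; places V = {2, 3, 7, 11, 13, 17, 19, 31, 37, ∞}.
(a,b)_7: α=-4, u≡5; β=-4, v≡4 (mod 7); (5|7)=-1, (4|7)=+1; sign (−1)^0·-1^-4·+1^-4 = +1.
(a,b)_2: α=14, β=6; u≡3, v≡3 (mod 8); ε(u)ε(v)=1·1, αω(v)=14·1, βω(u)=6·1; sum ≡ 1  ⇒  -1.
(a,b)_11: α=-4, u≡7; β=-4, v≡5 (mod 11); (7|11)=-1, (5|11)=+1; sign (−1)^0·-1^-4·+1^-4 = +1.
(a,b)_31: α=-2, u≡18; β=-2, v≡14 (mod 31); (18|31)=+1, (14|31)=+1; sign (−1)^0·+1^-2·+1^-2 = +1.
(a,b)_37: α=3, u≡12; β=2, v≡5 (mod 37); (12|37)=+1, (5|37)=-1; sign (−1)^0·+1^2·-1^3 = -1.
(a,b)_∞: sgn(-37)=−, sgn(-13)=−, so -1.
(a,b)_3: α=-2, u≡2; β=-2, v≡2 (mod 3); (2|3)=-1, (2|3)=-1; sign (−1)^0·-1^-2·-1^-2 = +1.
(a,b)_13: α=4, u≡11; β=3, v≡9 (mod 13); (11|13)=-1, (9|13)=+1; sign (−1)^0·-1^3·+1^4 = -1.
(a,b)_17: α=-2, u≡7; β=0, v≡15 (mod 17); (7|17)=-1, (15|17)=+1; sign (−1)^0·-1^0·+1^-2 = +1.
(a,b)_19: α=4, u≡11; β=4, v≡17 (mod 19); (11|19)=+1, (17|19)=+1; sign (−1)^0·+1^4·+1^4 = +1.
Ram(-37, -13) = {2, 13, 37, ∞}; no ℚ_2-point on the conic.

[2, 13, 37, inf]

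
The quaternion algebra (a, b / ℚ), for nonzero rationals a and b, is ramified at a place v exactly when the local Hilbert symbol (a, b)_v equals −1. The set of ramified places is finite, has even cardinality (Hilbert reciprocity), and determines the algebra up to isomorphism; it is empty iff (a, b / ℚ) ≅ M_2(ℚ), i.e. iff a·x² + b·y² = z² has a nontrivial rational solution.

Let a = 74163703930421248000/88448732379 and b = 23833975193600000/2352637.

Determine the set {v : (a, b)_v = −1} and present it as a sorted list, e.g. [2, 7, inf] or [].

Mod squares: a ≡ 35530, b ≡ 8645. Check v ∈ {∞, 2, 3, 5, 7, 11, 13, 17, 19}.
v=2: v_2(a)=29, v_2(b)=24; units ≡ 5, 5 (mod 8); ε·ε+αω+βω = 0·0+29·1+24·1 ≡ 1  ⇒  (a,b)_2 = -1.
v=13: a=13^2·(≡1), b=13^1·(≡8) mod 13; (1|13)=+1, (8|13)=-1; (−1)^{2·1·6}·(+1)^1·(-1)^2 = +1.
v=11: a=11^3·(≡8), b=11^2·(≡8) mod 11; (8|11)=-1, (8|11)=-1; (−1)^{3·2·5}·(-1)^2·(-1)^3 = -1.
v=3: a=3^-6·(≡1), b=3^0·(≡2) mod 3; (1|3)=+1, (2|3)=-1; (−1)^{-6·0·1}·(+1)^0·(-1)^-6 = +1.
v=17: a=17^3·(≡1), b=17^2·(≡1) mod 17; (1|17)=+1, (1|17)=+1; (−1)^{3·2·8}·(+1)^2·(+1)^3 = +1.
v=5: a=5^3·(≡1), b=5^5·(≡1) mod 5; (1|5)=+1, (1|5)=+1; (−1)^{3·5·2}·(+1)^5·(+1)^3 = +1.
v=19: a=19^-5·(≡18), b=19^-3·(≡18) mod 19; (18|19)=-1, (18|19)=-1; (−1)^{-5·-3·9}·(-1)^-3·(-1)^-5 = -1.
v=∞: 35530 > 0 and 8645 > 0  ⇒  (a,b)_∞ = +1.
v=7: a=7^-2·(≡6), b=7^-3·(≡5) mod 7; (6|7)=-1, (5|7)=-1; (−1)^{-2·-3·3}·(-1)^-3·(-1)^-2 = -1.
(35530, 8645 / ℚ) ramifies at {2, 7, 11, 19}: a division algebra.

[2, 7, 11, 19]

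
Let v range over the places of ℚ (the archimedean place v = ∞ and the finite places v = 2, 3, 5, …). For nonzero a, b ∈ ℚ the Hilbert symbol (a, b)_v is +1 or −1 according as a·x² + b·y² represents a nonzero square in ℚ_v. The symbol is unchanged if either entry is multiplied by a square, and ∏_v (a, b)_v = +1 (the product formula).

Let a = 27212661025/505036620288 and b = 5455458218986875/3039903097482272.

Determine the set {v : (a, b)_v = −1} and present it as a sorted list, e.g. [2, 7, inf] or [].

[2, 11]

(a, b) ≡ (18722, 1702) mod (ℚ^×)²; places V = {2, 3, 5, 7, 11, 19, 23, 29, 31, 37, ∞}.
(a,b)_19: α=-4, u≡16; β=-6, v≡7 (mod 19); (16|19)=+1, (7|19)=+1; sign (−1)^0·+1^-6·+1^-4 = +1.
(a,b)_5: α=2, u≡2; β=4, v≡2 (mod 5); (2|5)=-1, (2|5)=-1; sign (−1)^0·-1^4·-1^2 = +1.
(a,b)_3: α=-2, u≡2; β=6, v≡1 (mod 3); (2|3)=-1, (1|3)=+1; sign (−1)^0·-1^6·+1^-2 = +1.
(a,b)_23: α=1, u≡4; β=1, v≡5 (mod 23); (4|23)=+1, (5|23)=-1; sign (−1)^1·+1^1·-1^1 = +1.
(a,b)_31: α=2, u≡21; β=2, v≡28 (mod 31); (21|31)=-1, (28|31)=+1; sign (−1)^0·-1^2·+1^2 = +1.
(a,b)_29: α=-2, u≡3; β=-2, v≡20 (mod 29); (3|29)=-1, (20|29)=+1; sign (−1)^0·-1^-2·+1^-2 = +1.
(a,b)_7: α=0, u≡1; β=-4, v≡2 (mod 7); (1|7)=+1, (2|7)=+1; sign (−1)^0·+1^-4·+1^0 = +1.
(a,b)_∞: sgn(18722)=+, sgn(1702)=+, so +1.
(a,b)_2: α=-9, β=-5; u≡1, v≡3 (mod 8); ε(u)ε(v)=0·1, αω(v)=-9·1, βω(u)=-5·0; sum ≡ 1  ⇒  -1.
(a,b)_11: α=3, u≡2; β=4, v≡8 (mod 11); (2|11)=-1, (8|11)=-1; sign (−1)^0·-1^4·-1^3 = -1.
(a,b)_37: α=1, u≡28; β=1, v≡9 (mod 37); (28|37)=+1, (9|37)=+1; sign (−1)^0·+1^1·+1^1 = +1.
(18722, 1702 / ℚ) ramifies at {2, 11}: a division algebra.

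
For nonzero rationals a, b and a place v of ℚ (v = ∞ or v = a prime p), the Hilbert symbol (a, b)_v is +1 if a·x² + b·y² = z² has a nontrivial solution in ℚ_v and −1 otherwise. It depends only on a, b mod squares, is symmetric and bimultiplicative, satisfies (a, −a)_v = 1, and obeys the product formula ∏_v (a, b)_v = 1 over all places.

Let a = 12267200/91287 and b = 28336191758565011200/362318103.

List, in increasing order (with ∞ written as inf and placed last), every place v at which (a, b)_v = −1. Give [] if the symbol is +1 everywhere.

[17, 19, 29, 41]

(a, b) ≡ (176341, 5994329) mod (ℚ^×)²; places V = {2, 3, 5, 7, 11, 17, 19, 23, 29, 41, 43, ∞}.
(a,b)_23: α=-1, u≡8; β=-1, v≡7 (mod 23); (8|23)=+1, (7|23)=-1; sign (−1)^1·+1^-1·-1^-1 = +1.
(a,b)_7: α=-2, u≡1; β=-4, v≡3 (mod 7); (1|7)=+1, (3|7)=-1; sign (−1)^0·+1^-4·-1^-2 = +1.
(a,b)_3: α=-4, u≡1; β=-8, v≡2 (mod 3); (1|3)=+1, (2|3)=-1; sign (−1)^0·+1^-8·-1^-4 = +1.
(a,b)_2: α=6, β=8; u≡5, v≡1 (mod 8); ε(u)ε(v)=0·0, αω(v)=6·0, βω(u)=8·1; sum ≡ 0  ⇒  +1.
(a,b)_43: α=0, u≡6; β=1, v≡17 (mod 43); (6|43)=+1, (17|43)=+1; sign (−1)^0·+1^1·+1^0 = +1.
(a,b)_17: α=1, u≡11; β=4, v≡6 (mod 17); (11|17)=-1, (6|17)=-1; sign (−1)^0·-1^4·-1^1 = -1.
(a,b)_∞: sgn(176341)=+, sgn(5994329)=+, so +1.
(a,b)_41: α=1, u≡5; β=2, v≡11 (mod 41); (5|41)=+1, (11|41)=-1; sign (−1)^0·+1^2·-1^1 = -1.
(a,b)_5: α=2, u≡4; β=2, v≡1 (mod 5); (4|5)=+1, (1|5)=+1; sign (−1)^0·+1^2·+1^2 = +1.
(a,b)_19: α=0, u≡14; β=1, v≡18 (mod 19); (14|19)=-1, (18|19)=-1; sign (−1)^0·-1^1·-1^0 = -1.
(a,b)_29: α=0, u≡18; β=1, v≡15 (mod 29); (18|29)=-1, (15|29)=-1; sign (−1)^0·-1^1·-1^0 = -1.
(a,b)_11: α=1, u≡1; β=3, v≡2 (mod 11); (1|11)=+1, (2|11)=-1; sign (−1)^1·+1^3·-1^1 = +1.
|Ram(176341, 5994329)| = 4, even; anisotropic at {17, 19, 29, 41}.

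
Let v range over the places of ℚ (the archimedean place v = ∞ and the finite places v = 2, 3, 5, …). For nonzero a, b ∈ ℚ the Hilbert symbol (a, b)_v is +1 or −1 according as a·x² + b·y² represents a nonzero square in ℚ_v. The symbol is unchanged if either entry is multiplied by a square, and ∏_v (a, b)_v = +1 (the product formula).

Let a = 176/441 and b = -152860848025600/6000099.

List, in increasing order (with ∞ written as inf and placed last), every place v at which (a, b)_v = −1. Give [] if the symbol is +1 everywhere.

(a, b) ≡ (11, -5199909) mod (ℚ^×)²; places V = {2, 3, 5, 7, 11, 13, 17, 23, 31, ∞}.
(a,b)_3: α=-2, u≡2; β=-1, v≡1 (mod 3); (2|3)=-1, (1|3)=+1; sign (−1)^0·-1^-1·+1^-2 = -1.
(a,b)_17: α=0, u≡11; β=-1, v≡15 (mod 17); (11|17)=-1, (15|17)=+1; sign (−1)^0·-1^-1·+1^0 = -1.
(a,b)_23: α=0, u≡21; β=1, v≡11 (mod 23); (21|23)=-1, (11|23)=-1; sign (−1)^0·-1^1·-1^0 = -1.
(a,b)_2: α=4, β=12; u≡3, v≡3 (mod 8); ε(u)ε(v)=1·1, αω(v)=4·1, βω(u)=12·1; sum ≡ 1  ⇒  -1.
(a,b)_7: α=-2, u≡4; β=-6, v≡3 (mod 7); (4|7)=+1, (3|7)=-1; sign (−1)^0·+1^-6·-1^-2 = +1.
(a,b)_∞: sgn(11)=+, sgn(-5199909)=−, so +1.
(a,b)_31: α=0, u≡3; β=1, v≡5 (mod 31); (3|31)=-1, (5|31)=+1; sign (−1)^0·-1^1·+1^0 = -1.
(a,b)_11: α=1, u≡5; β=5, v≡8 (mod 11); (5|11)=+1, (8|11)=-1; sign (−1)^1·+1^5·-1^1 = +1.
(a,b)_13: α=0, u≡6; β=1, v≡12 (mod 13); (6|13)=-1, (12|13)=+1; sign (−1)^0·-1^1·+1^0 = -1.
(a,b)_5: α=0, u≡1; β=2, v≡4 (mod 5); (1|5)=+1, (4|5)=+1; sign (−1)^0·+1^2·+1^0 = +1.
Ram(11, -5199909) = {2, 3, 13, 17, 23, 31}; no ℚ_2-point on the conic.

[2, 3, 13, 17, 23, 31]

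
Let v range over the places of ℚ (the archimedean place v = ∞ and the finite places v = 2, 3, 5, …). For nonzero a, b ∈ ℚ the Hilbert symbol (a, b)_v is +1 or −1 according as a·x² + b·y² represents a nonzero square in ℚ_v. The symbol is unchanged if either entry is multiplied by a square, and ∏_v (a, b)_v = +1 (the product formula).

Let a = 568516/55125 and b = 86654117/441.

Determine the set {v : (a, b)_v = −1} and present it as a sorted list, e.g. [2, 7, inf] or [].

[5, 17]

(a, b) ≡ (5, 103037) mod (ℚ^×)²; places V = {2, 3, 5, 7, 11, 13, 17, 19, 29, ∞}.
(a,b)_13: α=2, u≡2; β=0, v≡9 (mod 13); (2|13)=-1, (9|13)=+1; sign (−1)^0·-1^0·+1^2 = +1.
(a,b)_11: α=0, u≡9; β=1, v≡8 (mod 11); (9|11)=+1, (8|11)=-1; sign (−1)^0·+1^1·-1^0 = +1.
(a,b)_3: α=-2, u≡2; β=-2, v≡2 (mod 3); (2|3)=-1, (2|3)=-1; sign (−1)^0·-1^-2·-1^-2 = +1.
(a,b)_17: α=0, u≡11; β=1, v≡13 (mod 17); (11|17)=-1, (13|17)=+1; sign (−1)^0·-1^1·+1^0 = -1.
(a,b)_19: α=0, u≡6; β=1, v≡10 (mod 19); (6|19)=+1, (10|19)=-1; sign (−1)^0·+1^1·-1^0 = +1.
(a,b)_2: α=2, β=0; u≡5, v≡5 (mod 8); ε(u)ε(v)=0·0, αω(v)=2·1, βω(u)=0·1; sum ≡ 0  ⇒  +1.
(a,b)_29: α=2, u≡5; β=3, v≡17 (mod 29); (5|29)=+1, (17|29)=-1; sign (−1)^0·+1^3·-1^2 = +1.
(a,b)_5: α=-3, u≡1; β=0, v≡2 (mod 5); (1|5)=+1, (2|5)=-1; sign (−1)^0·+1^0·-1^-3 = -1.
(a,b)_7: α=-2, u≡5; β=-2, v≡2 (mod 7); (5|7)=-1, (2|7)=+1; sign (−1)^0·-1^-2·+1^-2 = +1.
(a,b)_∞: sgn(5)=+, sgn(103037)=+, so +1.
(5, 103037 / ℚ) ramifies at {5, 17}: a division algebra.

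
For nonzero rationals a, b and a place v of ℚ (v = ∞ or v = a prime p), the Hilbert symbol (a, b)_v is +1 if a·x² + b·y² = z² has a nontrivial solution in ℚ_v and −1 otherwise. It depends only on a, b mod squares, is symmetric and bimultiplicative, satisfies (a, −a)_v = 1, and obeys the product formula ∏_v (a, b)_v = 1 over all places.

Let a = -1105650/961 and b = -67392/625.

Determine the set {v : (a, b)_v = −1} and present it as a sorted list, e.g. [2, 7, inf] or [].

[3, inf]

(a, b) ≡ (-546, -13) mod (ℚ^×)²; places V = {2, 3, 5, 7, 13, 31, ∞}.
(a,b)_2: α=1, β=6; u≡7, v≡3 (mod 8); ε(u)ε(v)=1·1, αω(v)=1·1, βω(u)=6·0; sum ≡ 0  ⇒  +1.
(a,b)_5: α=2, u≡4; β=-4, v≡3 (mod 5); (4|5)=+1, (3|5)=-1; sign (−1)^0·+1^-4·-1^2 = +1.
(a,b)_31: α=-2, u≡27; β=0, v≡19 (mod 31); (27|31)=-1, (19|31)=+1; sign (−1)^0·-1^0·+1^-2 = +1.
(a,b)_∞: sgn(-546)=−, sgn(-13)=−, so -1.
(a,b)_13: α=1, u≡4; β=1, v≡3 (mod 13); (4|13)=+1, (3|13)=+1; sign (−1)^0·+1^1·+1^1 = +1.
(a,b)_3: α=5, u≡1; β=4, v≡2 (mod 3); (1|3)=+1, (2|3)=-1; sign (−1)^0·+1^4·-1^5 = -1.
(a,b)_7: α=1, u≡6; β=0, v≡2 (mod 7); (6|7)=-1, (2|7)=+1; sign (−1)^0·-1^0·+1^1 = +1.
|Ram(-546, -13)| = 2, even; anisotropic at {3, ∞}.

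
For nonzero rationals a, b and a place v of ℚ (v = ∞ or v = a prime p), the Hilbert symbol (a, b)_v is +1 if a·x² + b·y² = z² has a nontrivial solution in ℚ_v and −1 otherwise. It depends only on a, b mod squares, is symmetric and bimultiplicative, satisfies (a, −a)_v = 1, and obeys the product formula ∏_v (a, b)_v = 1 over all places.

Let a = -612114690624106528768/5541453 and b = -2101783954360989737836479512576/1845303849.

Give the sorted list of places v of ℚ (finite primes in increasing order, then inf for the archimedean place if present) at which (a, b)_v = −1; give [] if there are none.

[7, 37, 47, inf]

(a, b) ≡ (-259, -611) mod (ℚ^×)²; places V = {2, 3, 7, 13, 37, 43, 47, ∞}.
(a,b)_3: α=-4, u≡2; β=-6, v≡1 (mod 3); (2|3)=-1, (1|3)=+1; sign (−1)^0·-1^-6·+1^-4 = +1.
(a,b)_2: α=42, β=56; u≡5, v≡5 (mod 8); ε(u)ε(v)=0·0, αω(v)=42·1, βω(u)=56·1; sum ≡ 0  ⇒  +1.
(a,b)_37: α=-1, u≡16; β=-2, v≡20 (mod 37); (16|37)=+1, (20|37)=-1; sign (−1)^0·+1^-2·-1^-1 = -1.
(a,b)_7: α=7, u≡6; β=10, v≡5 (mod 7); (6|7)=-1, (5|7)=-1; sign (−1)^0·-1^10·-1^7 = -1.
(a,b)_43: α=-2, u≡5; β=-2, v≡8 (mod 43); (5|43)=-1, (8|43)=-1; sign (−1)^0·-1^-2·-1^-2 = +1.
(a,b)_13: α=2, u≡4; β=3, v≡2 (mod 13); (4|13)=+1, (2|13)=-1; sign (−1)^0·+1^3·-1^2 = +1.
(a,b)_∞: sgn(-259)=−, sgn(-611)=−, so -1.
(a,b)_47: α=0, u≡31; β=1, v≡14 (mod 47); (31|47)=-1, (14|47)=+1; sign (−1)^0·-1^1·+1^0 = -1.
Ram(-259, -611) = {7, 37, 47, ∞}; no ℚ_7-point on the conic.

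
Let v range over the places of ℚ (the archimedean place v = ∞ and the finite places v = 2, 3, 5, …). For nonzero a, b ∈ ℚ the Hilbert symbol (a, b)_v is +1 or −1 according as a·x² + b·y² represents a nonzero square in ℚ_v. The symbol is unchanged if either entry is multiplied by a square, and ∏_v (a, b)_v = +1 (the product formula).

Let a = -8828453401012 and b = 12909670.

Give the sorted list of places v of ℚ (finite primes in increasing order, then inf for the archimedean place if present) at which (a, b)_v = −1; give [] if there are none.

[5, 37]

Mod squares: a ≡ -37, b ≡ 9430. Check v ∈ {∞, 2, 5, 7, 23, 37, 41}.
v=7: a=7^2·(≡5), b=7^0·(≡4) mod 7; (5|7)=-1, (4|7)=+1; (−1)^{2·0·3}·(-1)^0·(+1)^2 = +1.
v=2: v_2(a)=2, v_2(b)=1; units ≡ 3, 3 (mod 8); ε·ε+αω+βω = 1·1+2·1+1·1 ≡ 0  ⇒  (a,b)_2 = +1.
v=∞: -37 < 0 and 9430 > 0  ⇒  (a,b)_∞ = +1.
v=5: a=5^0·(≡3), b=5^1·(≡4) mod 5; (3|5)=-1, (4|5)=+1; (−1)^{0·1·2}·(-1)^1·(+1)^0 = -1.
v=23: a=23^2·(≡16), b=23^1·(≡21) mod 23; (16|23)=+1, (21|23)=-1; (−1)^{2·1·11}·(+1)^1·(-1)^2 = +1.
v=41: a=41^2·(≡8), b=41^1·(≡31) mod 41; (8|41)=+1, (31|41)=+1; (−1)^{2·1·20}·(+1)^1·(+1)^2 = +1.
v=37: a=37^3·(≡25), b=37^2·(≡32) mod 37; (25|37)=+1, (32|37)=-1; (−1)^{3·2·18}·(+1)^2·(-1)^3 = -1.
(-37, 9430 / ℚ) ramifies at {5, 37}: a division algebra.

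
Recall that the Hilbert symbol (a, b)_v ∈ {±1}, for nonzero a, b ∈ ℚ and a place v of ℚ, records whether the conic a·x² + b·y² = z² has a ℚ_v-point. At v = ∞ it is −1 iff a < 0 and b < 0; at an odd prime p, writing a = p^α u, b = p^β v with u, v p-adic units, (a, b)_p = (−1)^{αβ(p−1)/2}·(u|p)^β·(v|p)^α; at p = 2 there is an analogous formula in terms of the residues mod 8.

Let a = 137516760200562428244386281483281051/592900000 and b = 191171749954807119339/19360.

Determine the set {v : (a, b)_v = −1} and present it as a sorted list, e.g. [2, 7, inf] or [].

Mod squares: a ≡ 299710, b ≡ 205390. Check v ∈ {∞, 2, 3, 5, 7, 11, 17, 19, 23, 29, 37, 41, 43, 47}.
v=29: a=29^2·(≡24), b=29^2·(≡3) mod 29; (24|29)=+1, (3|29)=-1; (−1)^{2·2·14}·(+1)^2·(-1)^2 = +1.
v=2: v_2(a)=-5, v_2(b)=-5; units ≡ 7, 7 (mod 8); ε·ε+αω+βω = 1·1+-5·0+-5·0 ≡ 1  ⇒  (a,b)_2 = -1.
v=23: a=23^4·(≡11), b=23^1·(≡18) mod 23; (11|23)=-1, (18|23)=+1; (−1)^{4·1·11}·(-1)^1·(+1)^4 = -1.
v=5: a=5^-5·(≡2), b=5^-1·(≡2) mod 5; (2|5)=-1, (2|5)=-1; (−1)^{-5·-1·2}·(-1)^-1·(-1)^-5 = +1.
v=19: a=19^2·(≡7), b=19^1·(≡3) mod 19; (7|19)=+1, (3|19)=-1; (−1)^{2·1·9}·(+1)^1·(-1)^2 = +1.
v=7: a=7^-2·(≡3), b=7^0·(≡6) mod 7; (3|7)=-1, (6|7)=-1; (−1)^{-2·0·3}·(-1)^0·(-1)^-2 = +1.
v=37: a=37^2·(≡16), b=37^2·(≡34) mod 37; (16|37)=+1, (34|37)=+1; (−1)^{2·2·18}·(+1)^2·(+1)^2 = +1.
v=17: a=17^3·(≡8), b=17^2·(≡1) mod 17; (8|17)=+1, (1|17)=+1; (−1)^{3·2·8}·(+1)^2·(+1)^3 = +1.
v=47: a=47^4·(≡35), b=47^1·(≡44) mod 47; (35|47)=-1, (44|47)=-1; (−1)^{4·1·23}·(-1)^1·(-1)^4 = -1.
v=41: a=41^3·(≡29), b=41^2·(≡20) mod 41; (29|41)=-1, (20|41)=+1; (−1)^{3·2·20}·(-1)^2·(+1)^3 = +1.
v=3: a=3^2·(≡1), b=3^2·(≡1) mod 3; (1|3)=+1, (1|3)=+1; (−1)^{2·2·1}·(+1)^2·(+1)^2 = +1.
v=∞: 299710 > 0 and 205390 > 0  ⇒  (a,b)_∞ = +1.
v=11: a=11^-2·(≡5), b=11^-2·(≡1) mod 11; (5|11)=+1, (1|11)=+1; (−1)^{-2·-2·5}·(+1)^-2·(+1)^-2 = +1.
v=43: a=43^3·(≡13), b=43^2·(≡12) mod 43; (13|43)=+1, (12|43)=-1; (−1)^{3·2·21}·(+1)^2·(-1)^3 = -1.
(299710, 205390 / ℚ) ramifies at {2, 23, 43, 47}: a division algebra.

[2, 23, 43, 47]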